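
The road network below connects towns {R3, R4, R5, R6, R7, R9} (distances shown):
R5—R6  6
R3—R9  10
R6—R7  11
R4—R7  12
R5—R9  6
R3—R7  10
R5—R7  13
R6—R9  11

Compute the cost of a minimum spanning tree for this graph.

Prim's algorithm from R7:
Step 1: frontier [R3—R7 10, R6—R7 11, R4—R7 12, R5—R7 13] → take R3—R7 (10); add R3.
Step 2: frontier [R3—R9 10, R6—R7 11, R4—R7 12, R5—R7 13] → take R3—R9 (10); add R9.
Step 3: frontier [R6—R7 11, R4—R7 12, R5—R7 13, R5—R9 6, R6—R9 11] → take R5—R9 (6); add R5.
Step 4: frontier [R5—R6 6, R6—R7 11, R4—R7 12, R6—R9 11] → take R5—R6 (6); add R6.
Step 5: frontier [R4—R7 12] → take R4—R7 (12); add R4.
MST edges: R3—R7, R3—R9, R5—R9, R5—R6, R4—R7; total weight 10+10+6+6+12 = 44.

44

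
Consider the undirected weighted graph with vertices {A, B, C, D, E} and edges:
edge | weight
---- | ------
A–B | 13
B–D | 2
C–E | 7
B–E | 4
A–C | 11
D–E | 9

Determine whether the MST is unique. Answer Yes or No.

Sort edges by weight, then run Kruskal:
B–D (2): add — endpoints in different components.
B–E (4): add — endpoints in different components.
C–E (7): add — endpoints in different components.
D–E (9): skip — D and E already connected.
A–C (11): add — endpoints in different components.
Every non-tree edge has weight strictly greater than the heaviest edge on the tree path between its endpoints, so the MST is unique.

Yes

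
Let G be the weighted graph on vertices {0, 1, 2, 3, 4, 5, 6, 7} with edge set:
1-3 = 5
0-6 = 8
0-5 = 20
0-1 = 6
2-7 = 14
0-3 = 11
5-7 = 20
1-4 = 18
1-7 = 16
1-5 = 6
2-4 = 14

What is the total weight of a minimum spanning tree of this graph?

69

Grow the tree from 0 using Prim:
Step 1: cheapest edge leaving the tree is 0-1 (6); add 1.
Step 2: cheapest edge leaving the tree is 1-3 (5); add 3.
Step 3: cheapest edge leaving the tree is 1-5 (6); add 5.
Step 4: cheapest edge leaving the tree is 0-6 (8); add 6.
Step 5: cheapest edge leaving the tree is 1-7 (16); add 7.
Step 6: cheapest edge leaving the tree is 2-7 (14); add 2.
Step 7: cheapest edge leaving the tree is 2-4 (14); add 4.
MST edges: 0-1, 1-3, 1-5, 0-6, 1-7, 2-7, 2-4; total weight 6+5+6+8+16+14+14 = 69.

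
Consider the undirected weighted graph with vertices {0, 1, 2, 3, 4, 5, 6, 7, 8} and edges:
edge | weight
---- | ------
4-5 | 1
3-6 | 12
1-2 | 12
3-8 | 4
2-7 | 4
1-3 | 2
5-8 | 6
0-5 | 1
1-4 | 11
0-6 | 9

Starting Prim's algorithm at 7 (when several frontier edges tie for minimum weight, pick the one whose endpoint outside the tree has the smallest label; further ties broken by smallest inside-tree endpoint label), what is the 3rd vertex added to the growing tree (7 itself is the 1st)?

1

Prim's algorithm from 7:
Step 1: cheapest edge leaving the tree is 2-7 (4); add 2.
Step 2: cheapest edge leaving the tree is 1-2 (12); add 1.
Step 3: cheapest edge leaving the tree is 1-3 (2); add 3.
Step 4: cheapest edge leaving the tree is 3-8 (4); add 8.
Step 5: cheapest edge leaving the tree is 5-8 (6); add 5.
Step 6: cheapest edge leaving the tree is 0-5 (1); add 0.
Step 7: cheapest edge leaving the tree is 4-5 (1); add 4.
Step 8: cheapest edge leaving the tree is 0-6 (9); add 6.
Vertex order: 7, 2, 1, 3, 8, 5, 0, 4, 6. The 3rd vertex is 1.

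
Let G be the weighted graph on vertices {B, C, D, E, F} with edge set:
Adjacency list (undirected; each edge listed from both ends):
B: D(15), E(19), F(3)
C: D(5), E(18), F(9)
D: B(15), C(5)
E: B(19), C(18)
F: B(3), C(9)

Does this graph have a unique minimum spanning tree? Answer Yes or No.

Yes

Kruskal: consider edges lightest-first.
B-F (3): add — endpoints in different components.
C-D (5): add — endpoints in different components.
C-F (9): add — endpoints in different components.
B-D (15): skip — B and D already connected.
C-E (18): add — endpoints in different components.
Every non-tree edge has weight strictly greater than the heaviest edge on the tree path between its endpoints, so the MST is unique.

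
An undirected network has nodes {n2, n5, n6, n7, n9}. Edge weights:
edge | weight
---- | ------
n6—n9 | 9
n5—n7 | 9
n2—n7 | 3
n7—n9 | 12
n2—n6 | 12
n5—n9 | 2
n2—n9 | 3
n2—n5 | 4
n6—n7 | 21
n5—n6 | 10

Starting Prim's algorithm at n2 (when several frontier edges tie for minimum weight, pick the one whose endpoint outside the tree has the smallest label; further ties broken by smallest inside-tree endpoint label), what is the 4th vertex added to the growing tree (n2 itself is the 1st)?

n5

Prim, starting at n2.
Step 1: frontier [n2—n7 3, n2—n9 3, n2—n5 4, n2—n6 12] → take n2—n7 (3); add n7.
Step 2: frontier [n2—n9 3, n2—n5 4, n2—n6 12, n5—n7 9, n7—n9 12, n6—n7 21] → take n2—n9 (3); add n9.
Step 3: frontier [n2—n5 4, n2—n6 12, n5—n7 9, n6—n7 21, n5—n9 2, n6—n9 9] → take n5—n9 (2); add n5.
Step 4: frontier [n2—n6 12, n5—n6 10, n6—n7 21, n6—n9 9] → take n6—n9 (9); add n6.
Vertex order: n2, n7, n9, n5, n6. The 4th vertex is n5.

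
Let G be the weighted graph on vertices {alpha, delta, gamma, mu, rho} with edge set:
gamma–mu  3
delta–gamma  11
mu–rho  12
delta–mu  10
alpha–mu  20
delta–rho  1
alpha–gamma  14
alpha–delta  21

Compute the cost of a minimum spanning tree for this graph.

28

Kruskal: consider edges lightest-first.
delta–rho (1): add — endpoints in different components.
gamma–mu (3): add — endpoints in different components.
delta–mu (10): add — endpoints in different components.
delta–gamma (11): skip — gamma and delta already connected.
mu–rho (12): skip — mu and rho already connected.
alpha–gamma (14): add — endpoints in different components.
MST edges: delta–rho, gamma–mu, delta–mu, alpha–gamma; total weight 1+3+10+14 = 28.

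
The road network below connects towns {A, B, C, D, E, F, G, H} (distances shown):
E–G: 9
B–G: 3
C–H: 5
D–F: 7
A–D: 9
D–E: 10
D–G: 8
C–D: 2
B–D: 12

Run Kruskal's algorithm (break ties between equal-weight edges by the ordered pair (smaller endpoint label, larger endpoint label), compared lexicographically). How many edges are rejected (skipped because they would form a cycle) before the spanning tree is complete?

Kruskal's algorithm — process edges by increasing weight (ties by edge label):
C–D (2): add — endpoints in different components.
B–G (3): add — endpoints in different components.
C–H (5): add — endpoints in different components.
D–F (7): add — endpoints in different components.
D–G (8): add — endpoints in different components.
A–D (9): add — endpoints in different components.
E–G (9): add — endpoints in different components.
Edges rejected before the tree was complete: 0.

0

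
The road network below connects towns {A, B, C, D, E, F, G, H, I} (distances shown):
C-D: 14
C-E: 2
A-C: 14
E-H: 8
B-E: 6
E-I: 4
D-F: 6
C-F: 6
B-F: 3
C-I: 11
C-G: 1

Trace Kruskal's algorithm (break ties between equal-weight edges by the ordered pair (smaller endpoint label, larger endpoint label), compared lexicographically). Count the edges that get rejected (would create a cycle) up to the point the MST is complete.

2

Kruskal: consider edges lightest-first.
C-G (1): add — endpoints in different components.
C-E (2): add — endpoints in different components.
B-F (3): add — endpoints in different components.
E-I (4): add — endpoints in different components.
B-E (6): add — endpoints in different components.
C-F (6): skip — C and F already connected.
D-F (6): add — endpoints in different components.
E-H (8): add — endpoints in different components.
C-I (11): skip — C and I already connected.
A-C (14): add — endpoints in different components.
Edges rejected before the tree was complete: 2.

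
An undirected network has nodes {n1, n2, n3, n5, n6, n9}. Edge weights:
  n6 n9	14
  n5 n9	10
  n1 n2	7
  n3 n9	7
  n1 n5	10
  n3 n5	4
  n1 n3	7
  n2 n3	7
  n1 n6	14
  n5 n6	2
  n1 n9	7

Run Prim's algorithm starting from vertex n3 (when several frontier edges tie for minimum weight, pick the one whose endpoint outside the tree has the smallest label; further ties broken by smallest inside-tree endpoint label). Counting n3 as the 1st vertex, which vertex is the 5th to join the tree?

n2

Grow the tree from n3 using Prim:
Step 1: cheapest edge leaving the tree is n3 n5 (4); add n5.
Step 2: cheapest edge leaving the tree is n5 n6 (2); add n6.
Step 3: cheapest edge leaving the tree is n1 n3 (7); add n1.
Step 4: cheapest edge leaving the tree is n1 n2 (7); add n2.
Step 5: cheapest edge leaving the tree is n1 n9 (7); add n9.
Vertex order: n3, n5, n6, n1, n2, n9. The 5th vertex is n2.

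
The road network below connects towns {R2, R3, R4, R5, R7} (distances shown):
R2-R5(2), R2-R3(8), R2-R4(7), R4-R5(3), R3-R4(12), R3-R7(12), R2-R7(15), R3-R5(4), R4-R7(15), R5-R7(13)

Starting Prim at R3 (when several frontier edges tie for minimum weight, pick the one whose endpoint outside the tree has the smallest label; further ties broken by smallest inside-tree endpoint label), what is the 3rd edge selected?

R4-R5

Prim's algorithm from R3:
Step 1: frontier [R3-R5 4, R2-R3 8, R3-R4 12, R3-R7 12] → take R3-R5 (4); add R5.
Step 2: frontier [R2-R3 8, R3-R4 12, R3-R7 12, R2-R5 2, R4-R5 3, R5-R7 13] → take R2-R5 (2); add R2.
Step 3: frontier [R2-R4 7, R2-R7 15, R3-R4 12, R3-R7 12, R4-R5 3, R5-R7 13] → take R4-R5 (3); add R4.
Step 4: frontier [R2-R7 15, R3-R7 12, R4-R7 15, R5-R7 13] → take R3-R7 (12); add R7.
The 3rd edge added is R4-R5.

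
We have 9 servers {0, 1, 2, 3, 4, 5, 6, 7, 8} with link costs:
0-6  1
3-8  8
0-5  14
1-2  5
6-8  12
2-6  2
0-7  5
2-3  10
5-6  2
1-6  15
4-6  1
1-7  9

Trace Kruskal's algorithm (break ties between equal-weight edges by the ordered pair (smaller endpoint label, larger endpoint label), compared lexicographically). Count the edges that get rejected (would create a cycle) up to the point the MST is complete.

1

Sort edges by weight, then run Kruskal:
0-6 (1): add — endpoints in different components.
4-6 (1): add — endpoints in different components.
2-6 (2): add — endpoints in different components.
5-6 (2): add — endpoints in different components.
0-7 (5): add — endpoints in different components.
1-2 (5): add — endpoints in different components.
3-8 (8): add — endpoints in different components.
1-7 (9): skip — 1 and 7 already connected.
2-3 (10): add — endpoints in different components.
Edges rejected before the tree was complete: 1.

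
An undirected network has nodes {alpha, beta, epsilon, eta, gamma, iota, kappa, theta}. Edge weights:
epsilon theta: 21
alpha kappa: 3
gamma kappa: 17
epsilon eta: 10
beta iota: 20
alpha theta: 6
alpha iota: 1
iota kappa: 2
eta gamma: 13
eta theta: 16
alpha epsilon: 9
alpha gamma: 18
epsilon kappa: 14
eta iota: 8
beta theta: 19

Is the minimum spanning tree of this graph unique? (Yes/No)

Yes

Sort edges by weight, then run Kruskal:
alpha iota (1): add — endpoints in different components.
iota kappa (2): add — endpoints in different components.
alpha kappa (3): skip — alpha and kappa already connected.
alpha theta (6): add — endpoints in different components.
eta iota (8): add — endpoints in different components.
alpha epsilon (9): add — endpoints in different components.
epsilon eta (10): skip — epsilon and eta already connected.
eta gamma (13): add — endpoints in different components.
epsilon kappa (14): skip — epsilon and kappa already connected.
eta theta (16): skip — theta and eta already connected.
gamma kappa (17): skip — gamma and kappa already connected.
alpha gamma (18): skip — gamma and alpha already connected.
beta theta (19): add — endpoints in different components.
Every non-tree edge has weight strictly greater than the heaviest edge on the tree path between its endpoints, so the MST is unique.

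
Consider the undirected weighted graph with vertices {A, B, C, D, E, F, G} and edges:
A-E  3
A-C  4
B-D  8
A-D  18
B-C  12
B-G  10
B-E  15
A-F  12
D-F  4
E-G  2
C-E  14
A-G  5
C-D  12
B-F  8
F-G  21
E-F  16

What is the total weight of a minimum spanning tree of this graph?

Prim's algorithm from F:
Step 1: cheapest edge leaving the tree is D-F (4); add D.
Step 2: cheapest edge leaving the tree is B-D (8); add B.
Step 3: cheapest edge leaving the tree is B-G (10); add G.
Step 4: cheapest edge leaving the tree is E-G (2); add E.
Step 5: cheapest edge leaving the tree is A-E (3); add A.
Step 6: cheapest edge leaving the tree is A-C (4); add C.
MST edges: D-F, B-D, B-G, E-G, A-E, A-C; total weight 4+8+10+2+3+4 = 31.

31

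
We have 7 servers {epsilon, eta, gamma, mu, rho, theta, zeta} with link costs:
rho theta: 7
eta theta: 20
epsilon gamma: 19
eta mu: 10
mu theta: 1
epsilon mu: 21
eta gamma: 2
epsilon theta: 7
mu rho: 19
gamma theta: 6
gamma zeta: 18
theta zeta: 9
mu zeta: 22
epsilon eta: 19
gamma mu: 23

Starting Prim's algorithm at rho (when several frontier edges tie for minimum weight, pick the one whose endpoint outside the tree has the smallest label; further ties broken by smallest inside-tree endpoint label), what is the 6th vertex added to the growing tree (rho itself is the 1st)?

Prim's algorithm from rho:
Step 1: cheapest edge leaving the tree is rho theta (7); add theta.
Step 2: cheapest edge leaving the tree is mu theta (1); add mu.
Step 3: cheapest edge leaving the tree is gamma theta (6); add gamma.
Step 4: cheapest edge leaving the tree is eta gamma (2); add eta.
Step 5: cheapest edge leaving the tree is epsilon theta (7); add epsilon.
Step 6: cheapest edge leaving the tree is theta zeta (9); add zeta.
Vertex order: rho, theta, mu, gamma, eta, epsilon, zeta. The 6th vertex is epsilon.

epsilon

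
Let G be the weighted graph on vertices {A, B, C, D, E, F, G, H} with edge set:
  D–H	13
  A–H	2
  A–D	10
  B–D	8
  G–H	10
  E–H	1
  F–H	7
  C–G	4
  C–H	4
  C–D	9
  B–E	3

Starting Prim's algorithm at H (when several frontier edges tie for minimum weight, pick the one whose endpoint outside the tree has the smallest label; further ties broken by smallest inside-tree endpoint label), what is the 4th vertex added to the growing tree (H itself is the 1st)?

B

Prim, starting at H.
Step 1: cheapest edge leaving the tree is E–H (1); add E.
Step 2: cheapest edge leaving the tree is A–H (2); add A.
Step 3: cheapest edge leaving the tree is B–E (3); add B.
Step 4: cheapest edge leaving the tree is C–H (4); add C.
Step 5: cheapest edge leaving the tree is C–G (4); add G.
Step 6: cheapest edge leaving the tree is F–H (7); add F.
Step 7: cheapest edge leaving the tree is B–D (8); add D.
Vertex order: H, E, A, B, C, G, F, D. The 4th vertex is B.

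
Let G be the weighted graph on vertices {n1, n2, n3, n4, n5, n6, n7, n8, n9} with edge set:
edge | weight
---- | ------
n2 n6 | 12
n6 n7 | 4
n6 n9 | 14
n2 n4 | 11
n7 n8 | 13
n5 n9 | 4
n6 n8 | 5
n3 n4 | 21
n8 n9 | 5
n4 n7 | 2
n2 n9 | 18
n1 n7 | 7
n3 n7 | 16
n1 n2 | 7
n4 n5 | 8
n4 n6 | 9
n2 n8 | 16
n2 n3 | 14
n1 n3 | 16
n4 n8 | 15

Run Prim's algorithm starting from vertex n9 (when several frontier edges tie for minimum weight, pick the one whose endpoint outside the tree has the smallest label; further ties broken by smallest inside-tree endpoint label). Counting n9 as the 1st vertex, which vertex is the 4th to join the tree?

Prim's algorithm from n9:
Step 1: cheapest edge leaving the tree is n5 n9 (4); add n5.
Step 2: cheapest edge leaving the tree is n8 n9 (5); add n8.
Step 3: cheapest edge leaving the tree is n6 n8 (5); add n6.
Step 4: cheapest edge leaving the tree is n6 n7 (4); add n7.
Step 5: cheapest edge leaving the tree is n4 n7 (2); add n4.
Step 6: cheapest edge leaving the tree is n1 n7 (7); add n1.
Step 7: cheapest edge leaving the tree is n1 n2 (7); add n2.
Step 8: cheapest edge leaving the tree is n2 n3 (14); add n3.
Vertex order: n9, n5, n8, n6, n7, n4, n1, n2, n3. The 4th vertex is n6.

n6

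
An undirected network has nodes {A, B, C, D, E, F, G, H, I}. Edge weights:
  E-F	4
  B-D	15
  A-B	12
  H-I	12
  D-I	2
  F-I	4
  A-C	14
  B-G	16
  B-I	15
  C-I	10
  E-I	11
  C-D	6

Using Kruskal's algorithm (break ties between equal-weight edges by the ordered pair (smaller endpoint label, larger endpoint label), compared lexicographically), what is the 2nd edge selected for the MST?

Sort edges by weight, then run Kruskal:
D-I (2): add — endpoints in different components.
E-F (4): add — endpoints in different components.
F-I (4): add — endpoints in different components.
C-D (6): add — endpoints in different components.
C-I (10): skip — C and I already connected.
E-I (11): skip — E and I already connected.
A-B (12): add — endpoints in different components.
H-I (12): add — endpoints in different components.
A-C (14): add — endpoints in different components.
B-D (15): skip — B and D already connected.
B-I (15): skip — B and I already connected.
B-G (16): add — endpoints in different components.
The 2nd edge added is E-F.

E-F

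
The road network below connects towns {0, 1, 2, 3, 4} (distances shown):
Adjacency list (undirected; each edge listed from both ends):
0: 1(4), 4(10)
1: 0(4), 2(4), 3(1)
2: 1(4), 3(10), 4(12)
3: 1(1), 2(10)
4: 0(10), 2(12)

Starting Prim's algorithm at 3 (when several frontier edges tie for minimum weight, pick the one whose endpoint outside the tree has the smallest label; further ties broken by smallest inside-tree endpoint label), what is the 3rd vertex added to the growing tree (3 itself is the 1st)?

Prim's algorithm from 3:
Step 1: cheapest edge leaving the tree is 1—3 (1); add 1.
Step 2: cheapest edge leaving the tree is 0—1 (4); add 0.
Step 3: cheapest edge leaving the tree is 1—2 (4); add 2.
Step 4: cheapest edge leaving the tree is 0—4 (10); add 4.
Vertex order: 3, 1, 0, 2, 4. The 3rd vertex is 0.

0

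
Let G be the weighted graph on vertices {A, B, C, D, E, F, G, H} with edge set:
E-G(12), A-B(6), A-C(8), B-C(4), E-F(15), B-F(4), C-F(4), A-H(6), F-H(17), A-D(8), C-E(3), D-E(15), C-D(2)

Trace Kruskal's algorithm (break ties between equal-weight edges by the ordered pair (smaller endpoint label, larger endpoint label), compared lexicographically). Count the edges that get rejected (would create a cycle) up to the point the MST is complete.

3

Kruskal's algorithm — process edges by increasing weight (ties by edge label):
C-D (2): add — endpoints in different components.
C-E (3): add — endpoints in different components.
B-C (4): add — endpoints in different components.
B-F (4): add — endpoints in different components.
C-F (4): skip — C and F already connected.
A-B (6): add — endpoints in different components.
A-H (6): add — endpoints in different components.
A-C (8): skip — A and C already connected.
A-D (8): skip — A and D already connected.
E-G (12): add — endpoints in different components.
Edges rejected before the tree was complete: 3.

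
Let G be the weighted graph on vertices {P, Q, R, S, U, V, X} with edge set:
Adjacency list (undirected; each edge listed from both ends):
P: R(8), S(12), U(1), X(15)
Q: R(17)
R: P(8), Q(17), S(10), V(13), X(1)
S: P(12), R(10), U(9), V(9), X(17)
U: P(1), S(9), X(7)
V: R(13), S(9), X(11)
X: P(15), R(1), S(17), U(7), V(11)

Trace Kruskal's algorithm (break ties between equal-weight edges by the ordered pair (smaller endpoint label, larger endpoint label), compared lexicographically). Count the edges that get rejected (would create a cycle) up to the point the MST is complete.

Sort edges by weight, then run Kruskal:
P—U (1): add. Components now {V} {Q} {X} {R} {P,U} {S}
R—X (1): add. Components now {V} {Q} {R,X} {P,U} {S}
U—X (7): add. Components now {V} {Q} {P,R,U,X} {S}
P—R (8): skip — R and P already connected.
S—U (9): add. Components now {V} {Q} {P,R,S,U,X}
S—V (9): add. Components now {P,R,S,U,V,X} {Q}
R—S (10): skip — R and S already connected.
V—X (11): skip — V and X already connected.
P—S (12): skip — P and S already connected.
R—V (13): skip — V and R already connected.
P—X (15): skip — X and P already connected.
Q—R (17): add. Components now {P,Q,R,S,U,V,X}
Edges rejected before the tree was complete: 6.

6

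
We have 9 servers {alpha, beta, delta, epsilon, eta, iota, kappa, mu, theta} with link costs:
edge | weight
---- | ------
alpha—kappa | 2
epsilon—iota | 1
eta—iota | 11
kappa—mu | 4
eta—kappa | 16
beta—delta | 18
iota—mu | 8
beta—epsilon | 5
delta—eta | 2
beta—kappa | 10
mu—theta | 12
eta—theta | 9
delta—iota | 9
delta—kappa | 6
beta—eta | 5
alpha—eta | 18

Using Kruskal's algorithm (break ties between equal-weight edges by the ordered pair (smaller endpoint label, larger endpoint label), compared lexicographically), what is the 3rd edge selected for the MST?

delta-eta

Kruskal's algorithm — process edges by increasing weight (ties by edge label):
epsilon—iota (1): add — endpoints in different components.
alpha—kappa (2): add — endpoints in different components.
delta—eta (2): add — endpoints in different components.
kappa—mu (4): add — endpoints in different components.
beta—epsilon (5): add — endpoints in different components.
beta—eta (5): add — endpoints in different components.
delta—kappa (6): add — endpoints in different components.
iota—mu (8): skip — mu and iota already connected.
delta—iota (9): skip — iota and delta already connected.
eta—theta (9): add — endpoints in different components.
The 3rd edge added is delta—eta.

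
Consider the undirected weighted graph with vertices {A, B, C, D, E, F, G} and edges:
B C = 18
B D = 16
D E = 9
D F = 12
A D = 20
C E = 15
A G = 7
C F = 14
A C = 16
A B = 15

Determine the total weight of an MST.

Kruskal: consider edges lightest-first.
A G (7): add. Components now {A,G} {B} {C} {D} {E} {F}
D E (9): add. Components now {A,G} {B} {C} {D,E} {F}
D F (12): add. Components now {A,G} {B} {C} {D,E,F}
C F (14): add. Components now {A,G} {B} {C,D,E,F}
A B (15): add. Components now {A,B,G} {C,D,E,F}
C E (15): skip — C and E already connected.
A C (16): add. Components now {A,B,C,D,E,F,G}
MST edges: A G, D E, D F, C F, A B, A C; total weight 7+9+12+14+15+16 = 73.

73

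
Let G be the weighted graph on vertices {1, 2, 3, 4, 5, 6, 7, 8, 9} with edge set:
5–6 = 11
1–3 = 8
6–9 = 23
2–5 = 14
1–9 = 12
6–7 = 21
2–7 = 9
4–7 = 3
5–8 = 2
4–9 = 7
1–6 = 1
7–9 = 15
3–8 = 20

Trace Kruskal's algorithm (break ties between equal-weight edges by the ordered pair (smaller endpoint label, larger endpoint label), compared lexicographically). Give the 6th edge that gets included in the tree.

2-7

Kruskal: consider edges lightest-first.
1–6 (1): add — endpoints in different components.
5–8 (2): add — endpoints in different components.
4–7 (3): add — endpoints in different components.
4–9 (7): add — endpoints in different components.
1–3 (8): add — endpoints in different components.
2–7 (9): add — endpoints in different components.
5–6 (11): add — endpoints in different components.
1–9 (12): add — endpoints in different components.
The 6th edge added is 2–7.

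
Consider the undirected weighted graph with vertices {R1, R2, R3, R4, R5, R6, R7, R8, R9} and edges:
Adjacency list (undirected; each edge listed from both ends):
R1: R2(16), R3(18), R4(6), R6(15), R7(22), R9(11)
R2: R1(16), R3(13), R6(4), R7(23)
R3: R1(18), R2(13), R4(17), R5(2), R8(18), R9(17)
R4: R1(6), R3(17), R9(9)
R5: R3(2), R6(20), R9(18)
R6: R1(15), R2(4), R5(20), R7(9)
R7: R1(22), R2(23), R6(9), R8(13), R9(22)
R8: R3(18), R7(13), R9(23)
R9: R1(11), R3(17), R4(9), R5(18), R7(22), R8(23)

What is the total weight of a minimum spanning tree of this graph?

Grow the tree from R7 using Prim:
Step 1: cheapest edge leaving the tree is R6—R7 (9); add R6.
Step 2: cheapest edge leaving the tree is R2—R6 (4); add R2.
Step 3: cheapest edge leaving the tree is R2—R3 (13); add R3.
Step 4: cheapest edge leaving the tree is R3—R5 (2); add R5.
Step 5: cheapest edge leaving the tree is R7—R8 (13); add R8.
Step 6: cheapest edge leaving the tree is R1—R6 (15); add R1.
Step 7: cheapest edge leaving the tree is R1—R4 (6); add R4.
Step 8: cheapest edge leaving the tree is R4—R9 (9); add R9.
MST edges: R6—R7, R2—R6, R2—R3, R3—R5, R7—R8, R1—R6, R1—R4, R4—R9; total weight 9+4+13+2+13+15+6+9 = 71.

71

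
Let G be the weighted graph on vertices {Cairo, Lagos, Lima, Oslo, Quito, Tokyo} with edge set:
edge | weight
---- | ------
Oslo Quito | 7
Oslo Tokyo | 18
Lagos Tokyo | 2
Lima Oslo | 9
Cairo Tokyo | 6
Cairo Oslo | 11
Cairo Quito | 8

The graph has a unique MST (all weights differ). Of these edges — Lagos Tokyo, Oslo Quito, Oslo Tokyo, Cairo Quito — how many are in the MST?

Sort edges by weight, then run Kruskal:
Lagos Tokyo (2): add — endpoints in different components.
Cairo Tokyo (6): add — endpoints in different components.
Oslo Quito (7): add — endpoints in different components.
Cairo Quito (8): add — endpoints in different components.
Lima Oslo (9): add — endpoints in different components.
MST edge set: {Lagos Tokyo, Cairo Tokyo, Oslo Quito, Cairo Quito, Lima Oslo}.
Of the listed edges, {Lagos Tokyo, Oslo Quito, Cairo Quito} are in the MST → 3.

3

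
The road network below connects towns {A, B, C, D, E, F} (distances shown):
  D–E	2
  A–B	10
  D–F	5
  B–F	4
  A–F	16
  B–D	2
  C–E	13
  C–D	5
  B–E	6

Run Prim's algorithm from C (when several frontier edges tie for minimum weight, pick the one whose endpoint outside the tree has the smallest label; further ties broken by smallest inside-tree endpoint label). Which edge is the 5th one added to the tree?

A-B

Prim, starting at C.
Step 1: cheapest edge leaving the tree is C–D (5); add D.
Step 2: cheapest edge leaving the tree is B–D (2); add B.
Step 3: cheapest edge leaving the tree is D–E (2); add E.
Step 4: cheapest edge leaving the tree is B–F (4); add F.
Step 5: cheapest edge leaving the tree is A–B (10); add A.
The 5th edge added is A–B.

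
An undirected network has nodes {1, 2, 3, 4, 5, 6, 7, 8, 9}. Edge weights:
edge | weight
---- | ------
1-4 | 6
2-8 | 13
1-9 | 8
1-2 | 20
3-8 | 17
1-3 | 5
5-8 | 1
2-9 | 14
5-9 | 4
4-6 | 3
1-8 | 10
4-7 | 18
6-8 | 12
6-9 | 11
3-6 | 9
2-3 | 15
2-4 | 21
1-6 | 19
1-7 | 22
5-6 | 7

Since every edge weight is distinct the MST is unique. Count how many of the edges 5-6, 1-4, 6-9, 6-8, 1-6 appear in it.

2

Kruskal's algorithm — process edges by increasing weight (ties by edge label):
5-8 (1): add — endpoints in different components.
4-6 (3): add — endpoints in different components.
5-9 (4): add — endpoints in different components.
1-3 (5): add — endpoints in different components.
1-4 (6): add — endpoints in different components.
5-6 (7): add — endpoints in different components.
1-9 (8): skip — 1 and 9 already connected.
3-6 (9): skip — 3 and 6 already connected.
1-8 (10): skip — 1 and 8 already connected.
6-9 (11): skip — 6 and 9 already connected.
6-8 (12): skip — 6 and 8 already connected.
2-8 (13): add — endpoints in different components.
2-9 (14): skip — 2 and 9 already connected.
2-3 (15): skip — 2 and 3 already connected.
3-8 (17): skip — 3 and 8 already connected.
4-7 (18): add — endpoints in different components.
MST edge set: {5-8, 4-6, 5-9, 1-3, 1-4, 5-6, 2-8, 4-7}.
Of the listed edges, {5-6, 1-4} are in the MST → 2.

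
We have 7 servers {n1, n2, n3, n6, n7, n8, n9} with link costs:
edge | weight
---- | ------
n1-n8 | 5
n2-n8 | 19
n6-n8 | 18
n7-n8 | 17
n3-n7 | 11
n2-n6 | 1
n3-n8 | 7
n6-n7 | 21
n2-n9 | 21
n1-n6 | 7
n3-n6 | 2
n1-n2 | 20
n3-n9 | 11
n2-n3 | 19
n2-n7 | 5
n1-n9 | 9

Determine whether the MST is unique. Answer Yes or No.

No

Sort edges by weight, then run Kruskal:
n2-n6 (1): add — endpoints in different components.
n3-n6 (2): add — endpoints in different components.
n1-n8 (5): add — endpoints in different components.
n2-n7 (5): add — endpoints in different components.
n1-n6 (7): add — endpoints in different components.
n3-n8 (7): skip — n3 and n8 already connected.
n1-n9 (9): add — endpoints in different components.
Non-tree edge n3-n8 has weight 7, equal to the heaviest edge on its tree cycle — swapping gives another MST of the same weight. Not unique.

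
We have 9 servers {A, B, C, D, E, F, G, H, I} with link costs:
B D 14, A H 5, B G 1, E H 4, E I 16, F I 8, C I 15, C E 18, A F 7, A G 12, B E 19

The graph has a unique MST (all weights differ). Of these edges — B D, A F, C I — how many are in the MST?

Kruskal's algorithm — process edges by increasing weight (ties by edge label):
B G (1): add — endpoints in different components.
E H (4): add — endpoints in different components.
A H (5): add — endpoints in different components.
A F (7): add — endpoints in different components.
F I (8): add — endpoints in different components.
A G (12): add — endpoints in different components.
B D (14): add — endpoints in different components.
C I (15): add — endpoints in different components.
MST edge set: {B G, E H, A H, A F, F I, A G, B D, C I}.
Of the listed edges, {B D, A F, C I} are in the MST → 3.

3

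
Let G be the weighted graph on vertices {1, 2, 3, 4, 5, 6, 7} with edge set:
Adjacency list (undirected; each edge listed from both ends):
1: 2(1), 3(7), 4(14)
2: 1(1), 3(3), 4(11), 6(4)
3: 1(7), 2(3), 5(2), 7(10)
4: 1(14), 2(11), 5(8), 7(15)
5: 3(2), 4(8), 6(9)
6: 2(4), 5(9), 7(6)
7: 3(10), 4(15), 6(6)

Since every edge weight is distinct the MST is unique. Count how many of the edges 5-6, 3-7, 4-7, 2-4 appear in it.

Sort edges by weight, then run Kruskal:
1-2 (1): add. Components now {1,2} {3} {4} {5} {6} {7}
3-5 (2): add. Components now {1,2} {3,5} {4} {6} {7}
2-3 (3): add. Components now {1,2,3,5} {4} {6} {7}
2-6 (4): add. Components now {1,2,3,5,6} {4} {7}
6-7 (6): add. Components now {1,2,3,5,6,7} {4}
1-3 (7): skip — 1 and 3 already connected.
4-5 (8): add. Components now {1,2,3,4,5,6,7}
MST edge set: {1-2, 3-5, 2-3, 2-6, 6-7, 4-5}.
Of the listed edges, {} are in the MST → 0.

0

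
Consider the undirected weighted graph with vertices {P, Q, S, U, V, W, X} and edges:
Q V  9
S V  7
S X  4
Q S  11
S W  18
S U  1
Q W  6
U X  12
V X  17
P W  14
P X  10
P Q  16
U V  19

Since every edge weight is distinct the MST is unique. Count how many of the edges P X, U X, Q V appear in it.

2

Sort edges by weight, then run Kruskal:
S U (1): add. Components now {S,U} {X} {V} {Q} {P} {W}
S X (4): add. Components now {S,U,X} {V} {Q} {P} {W}
Q W (6): add. Components now {S,U,X} {V} {Q,W} {P}
S V (7): add. Components now {S,U,V,X} {Q,W} {P}
Q V (9): add. Components now {Q,S,U,V,W,X} {P}
P X (10): add. Components now {P,Q,S,U,V,W,X}
MST edge set: {S U, S X, Q W, S V, Q V, P X}.
Of the listed edges, {P X, Q V} are in the MST → 2.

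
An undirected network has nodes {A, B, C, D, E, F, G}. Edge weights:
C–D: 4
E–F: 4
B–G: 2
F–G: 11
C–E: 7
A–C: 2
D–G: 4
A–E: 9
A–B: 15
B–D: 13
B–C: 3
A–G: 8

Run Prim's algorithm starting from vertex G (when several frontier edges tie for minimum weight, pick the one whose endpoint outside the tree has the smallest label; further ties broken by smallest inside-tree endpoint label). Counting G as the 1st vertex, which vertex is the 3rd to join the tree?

Prim's algorithm from G:
Step 1: cheapest edge leaving the tree is B–G (2); add B.
Step 2: cheapest edge leaving the tree is B–C (3); add C.
Step 3: cheapest edge leaving the tree is A–C (2); add A.
Step 4: cheapest edge leaving the tree is C–D (4); add D.
Step 5: cheapest edge leaving the tree is C–E (7); add E.
Step 6: cheapest edge leaving the tree is E–F (4); add F.
Vertex order: G, B, C, A, D, E, F. The 3rd vertex is C.

C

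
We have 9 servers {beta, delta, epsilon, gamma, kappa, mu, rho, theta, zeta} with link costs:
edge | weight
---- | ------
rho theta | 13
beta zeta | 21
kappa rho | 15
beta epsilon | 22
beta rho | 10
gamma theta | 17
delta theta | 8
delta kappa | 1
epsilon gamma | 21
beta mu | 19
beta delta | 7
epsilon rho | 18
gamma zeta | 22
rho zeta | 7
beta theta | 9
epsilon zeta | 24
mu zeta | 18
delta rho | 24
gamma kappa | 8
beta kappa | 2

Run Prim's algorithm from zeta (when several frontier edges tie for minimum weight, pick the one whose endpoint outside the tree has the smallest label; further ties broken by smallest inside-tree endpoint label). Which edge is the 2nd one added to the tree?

beta-rho

Grow the tree from zeta using Prim:
Step 1: cheapest edge leaving the tree is rho zeta (7); add rho.
Step 2: cheapest edge leaving the tree is beta rho (10); add beta.
Step 3: cheapest edge leaving the tree is beta kappa (2); add kappa.
Step 4: cheapest edge leaving the tree is delta kappa (1); add delta.
Step 5: cheapest edge leaving the tree is gamma kappa (8); add gamma.
Step 6: cheapest edge leaving the tree is delta theta (8); add theta.
Step 7: cheapest edge leaving the tree is epsilon rho (18); add epsilon.
Step 8: cheapest edge leaving the tree is mu zeta (18); add mu.
The 2nd edge added is beta rho.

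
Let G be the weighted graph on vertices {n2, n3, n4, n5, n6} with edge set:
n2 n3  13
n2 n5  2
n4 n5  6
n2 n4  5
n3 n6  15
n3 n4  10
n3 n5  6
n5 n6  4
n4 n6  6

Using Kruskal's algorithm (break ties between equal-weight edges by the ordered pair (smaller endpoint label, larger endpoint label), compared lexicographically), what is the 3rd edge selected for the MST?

n2-n4

Kruskal: consider edges lightest-first.
n2 n5 (2): add. Components now {n2,n5} {n4} {n6} {n3}
n5 n6 (4): add. Components now {n2,n5,n6} {n4} {n3}
n2 n4 (5): add. Components now {n2,n4,n5,n6} {n3}
n3 n5 (6): add. Components now {n2,n3,n4,n5,n6}
The 3rd edge added is n2 n4.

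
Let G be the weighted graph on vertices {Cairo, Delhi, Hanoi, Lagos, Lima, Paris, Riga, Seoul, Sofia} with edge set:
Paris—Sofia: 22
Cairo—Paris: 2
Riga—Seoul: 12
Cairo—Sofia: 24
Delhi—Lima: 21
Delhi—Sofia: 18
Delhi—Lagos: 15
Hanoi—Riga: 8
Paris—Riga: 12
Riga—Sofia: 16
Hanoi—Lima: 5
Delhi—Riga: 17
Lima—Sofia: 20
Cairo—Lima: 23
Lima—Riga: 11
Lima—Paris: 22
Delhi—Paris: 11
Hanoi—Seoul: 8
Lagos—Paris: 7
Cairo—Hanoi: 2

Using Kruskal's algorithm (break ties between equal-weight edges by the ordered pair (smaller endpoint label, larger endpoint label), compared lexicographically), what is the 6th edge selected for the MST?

Hanoi-Seoul

Sort edges by weight, then run Kruskal:
Cairo—Hanoi (2): add — endpoints in different components.
Cairo—Paris (2): add — endpoints in different components.
Hanoi—Lima (5): add — endpoints in different components.
Lagos—Paris (7): add — endpoints in different components.
Hanoi—Riga (8): add — endpoints in different components.
Hanoi—Seoul (8): add — endpoints in different components.
Delhi—Paris (11): add — endpoints in different components.
Lima—Riga (11): skip — Lima and Riga already connected.
Paris—Riga (12): skip — Paris and Riga already connected.
Riga—Seoul (12): skip — Seoul and Riga already connected.
Delhi—Lagos (15): skip — Delhi and Lagos already connected.
Riga—Sofia (16): add — endpoints in different components.
The 6th edge added is Hanoi—Seoul.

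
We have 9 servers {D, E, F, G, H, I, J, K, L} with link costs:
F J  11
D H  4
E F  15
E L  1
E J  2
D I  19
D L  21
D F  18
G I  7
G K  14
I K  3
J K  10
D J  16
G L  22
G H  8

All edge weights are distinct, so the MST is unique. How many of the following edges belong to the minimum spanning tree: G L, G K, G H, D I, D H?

Kruskal's algorithm — process edges by increasing weight (ties by edge label):
E L (1): add — endpoints in different components.
E J (2): add — endpoints in different components.
I K (3): add — endpoints in different components.
D H (4): add — endpoints in different components.
G I (7): add — endpoints in different components.
G H (8): add — endpoints in different components.
J K (10): add — endpoints in different components.
F J (11): add — endpoints in different components.
MST edge set: {E L, E J, I K, D H, G I, G H, J K, F J}.
Of the listed edges, {G H, D H} are in the MST → 2.

2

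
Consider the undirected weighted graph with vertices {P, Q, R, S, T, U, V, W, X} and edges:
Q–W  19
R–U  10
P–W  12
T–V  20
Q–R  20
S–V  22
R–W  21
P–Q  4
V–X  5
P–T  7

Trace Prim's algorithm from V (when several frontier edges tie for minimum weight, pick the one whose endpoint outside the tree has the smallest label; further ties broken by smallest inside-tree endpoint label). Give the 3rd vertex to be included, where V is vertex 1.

Prim's algorithm from V:
Step 1: cheapest edge leaving the tree is V–X (5); add X.
Step 2: cheapest edge leaving the tree is T–V (20); add T.
Step 3: cheapest edge leaving the tree is P–T (7); add P.
Step 4: cheapest edge leaving the tree is P–Q (4); add Q.
Step 5: cheapest edge leaving the tree is P–W (12); add W.
Step 6: cheapest edge leaving the tree is Q–R (20); add R.
Step 7: cheapest edge leaving the tree is R–U (10); add U.
Step 8: cheapest edge leaving the tree is S–V (22); add S.
Vertex order: V, X, T, P, Q, W, R, U, S. The 3rd vertex is T.

T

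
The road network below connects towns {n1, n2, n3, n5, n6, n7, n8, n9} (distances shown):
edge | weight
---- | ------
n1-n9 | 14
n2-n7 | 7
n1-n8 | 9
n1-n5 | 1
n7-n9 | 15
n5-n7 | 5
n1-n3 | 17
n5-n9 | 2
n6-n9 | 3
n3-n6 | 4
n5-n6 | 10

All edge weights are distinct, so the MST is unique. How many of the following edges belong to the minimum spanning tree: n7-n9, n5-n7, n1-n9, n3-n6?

Kruskal's algorithm — process edges by increasing weight (ties by edge label):
n1-n5 (1): add — endpoints in different components.
n5-n9 (2): add — endpoints in different components.
n6-n9 (3): add — endpoints in different components.
n3-n6 (4): add — endpoints in different components.
n5-n7 (5): add — endpoints in different components.
n2-n7 (7): add — endpoints in different components.
n1-n8 (9): add — endpoints in different components.
MST edge set: {n1-n5, n5-n9, n6-n9, n3-n6, n5-n7, n2-n7, n1-n8}.
Of the listed edges, {n5-n7, n3-n6} are in the MST → 2.

2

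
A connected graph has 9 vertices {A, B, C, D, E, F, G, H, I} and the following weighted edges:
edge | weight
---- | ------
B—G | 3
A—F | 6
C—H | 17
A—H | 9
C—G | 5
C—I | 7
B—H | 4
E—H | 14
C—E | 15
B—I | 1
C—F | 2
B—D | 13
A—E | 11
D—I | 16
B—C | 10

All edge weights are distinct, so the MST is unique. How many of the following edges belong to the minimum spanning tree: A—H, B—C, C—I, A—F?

1

Kruskal: consider edges lightest-first.
B—I (1): add — endpoints in different components.
C—F (2): add — endpoints in different components.
B—G (3): add — endpoints in different components.
B—H (4): add — endpoints in different components.
C—G (5): add — endpoints in different components.
A—F (6): add — endpoints in different components.
C—I (7): skip — C and I already connected.
A—H (9): skip — A and H already connected.
B—C (10): skip — B and C already connected.
A—E (11): add — endpoints in different components.
B—D (13): add — endpoints in different components.
MST edge set: {B—I, C—F, B—G, B—H, C—G, A—F, A—E, B—D}.
Of the listed edges, {A—F} are in the MST → 1.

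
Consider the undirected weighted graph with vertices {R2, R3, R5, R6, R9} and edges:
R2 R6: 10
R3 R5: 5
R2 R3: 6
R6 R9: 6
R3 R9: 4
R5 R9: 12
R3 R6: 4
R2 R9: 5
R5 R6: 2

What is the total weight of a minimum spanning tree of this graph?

15

Prim, starting at R6.
Step 1: cheapest edge leaving the tree is R5 R6 (2); add R5.
Step 2: cheapest edge leaving the tree is R3 R6 (4); add R3.
Step 3: cheapest edge leaving the tree is R3 R9 (4); add R9.
Step 4: cheapest edge leaving the tree is R2 R9 (5); add R2.
MST edges: R5 R6, R3 R6, R3 R9, R2 R9; total weight 2+4+4+5 = 15.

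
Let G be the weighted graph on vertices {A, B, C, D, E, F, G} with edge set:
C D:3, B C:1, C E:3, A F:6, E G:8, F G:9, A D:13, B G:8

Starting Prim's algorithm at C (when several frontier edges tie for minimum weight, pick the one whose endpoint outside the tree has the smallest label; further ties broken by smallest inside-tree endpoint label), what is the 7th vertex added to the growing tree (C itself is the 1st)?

A

Prim's algorithm from C:
Step 1: cheapest edge leaving the tree is B C (1); add B.
Step 2: cheapest edge leaving the tree is C D (3); add D.
Step 3: cheapest edge leaving the tree is C E (3); add E.
Step 4: cheapest edge leaving the tree is B G (8); add G.
Step 5: cheapest edge leaving the tree is F G (9); add F.
Step 6: cheapest edge leaving the tree is A F (6); add A.
Vertex order: C, B, D, E, G, F, A. The 7th vertex is A.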